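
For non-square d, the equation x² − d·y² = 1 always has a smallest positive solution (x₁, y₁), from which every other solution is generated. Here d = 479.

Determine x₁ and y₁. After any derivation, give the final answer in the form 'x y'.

2989440 136591

√479 = [21; 1,7,1,3,2,21,2,3,1,7,1,42, …], period ℓ=12 (even) → k=11
i=0: a=21 ⇒ p=21, q=1
i=1: a=1 ⇒ p=22, q=1
…
i=6: a=21 ⇒ p=37075, q=1694
i=7: a=2 ⇒ p=75879, q=3467
i=8: a=3 ⇒ p=264712, q=12095
i=9: a=1 ⇒ p=340591, q=15562
i=10: a=7 ⇒ p=2648849, q=121029
i=11: a=1 ⇒ p=2989440, q=136591
fundamental: x₁=2989440, y₁=136591  (since 8936751513600 − 479·18657101281 = 1)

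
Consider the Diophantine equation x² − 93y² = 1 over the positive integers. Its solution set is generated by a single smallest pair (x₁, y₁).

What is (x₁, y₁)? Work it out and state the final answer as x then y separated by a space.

12151 1260

√93 = [9; 1,1,1,4,6,4,1,1,1,18, …], period ℓ=10 (even) → k=9
a_0=9:  p_0=9·1+0=9,  q_0=9·0+1=1
a_1=1:  p_1=1·9+1=10,  q_1=1·1+0=1
a_2=1:  p_2=1·10+9=19,  q_2=1·1+1=2
a_3=1:  p_3=1·19+10=29,  q_3=1·2+1=3
a_4=4:  p_4=4·29+19=135,  q_4=4·3+2=14
…
a_6=4:  p_6=4·839+135=3491,  q_6=4·87+14=362
a_7=1:  p_7=1·3491+839=4330,  q_7=1·362+87=449
a_8=1:  p_8=1·4330+3491=7821,  q_8=1·449+362=811
a_9=1:  p_9=1·7821+4330=12151,  q_9=1·811+449=1260
(x₁, y₁) = (12151, 1260);  12151² − 93·1260² = 1 ✓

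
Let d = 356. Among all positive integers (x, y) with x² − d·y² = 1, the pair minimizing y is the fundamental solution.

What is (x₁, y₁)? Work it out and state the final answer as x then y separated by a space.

√356 → a₀=18, period (1,6,1,1,2,…,6,1,36); ℓ=14 even so k=13
step 0: (18, 1)  from 18·(1,0) + (0,1)
…
step 9: (28151, 1492)  from 2·(9717,515) + (8717,462)
…
step 12: (433982, 23001)  from 6·(66019,3499) + (37868,2007)
step 13: (500001, 26500)  from 1·(433982,23001) + (66019,3499)
(x₁, y₁) = (500001, 26500);  500001² − 356·26500² = 1 ✓

500001 26500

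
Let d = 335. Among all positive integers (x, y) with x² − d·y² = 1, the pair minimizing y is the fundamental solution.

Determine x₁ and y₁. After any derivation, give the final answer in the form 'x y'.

[18; 3,3,3,36] for √335; ℓ=4 ⇒ convergent index 3
k=0  a_k=18  p_k/q_k = 18/1
k=1  a_k=3  p_k/q_k = 55/3
k=2  a_k=3  p_k/q_k = 183/10
k=3  a_k=3  p_k/q_k = 604/33
→ (604, 33).  Check: 604²=364816, 335·33²=364815, difference 1.

604 33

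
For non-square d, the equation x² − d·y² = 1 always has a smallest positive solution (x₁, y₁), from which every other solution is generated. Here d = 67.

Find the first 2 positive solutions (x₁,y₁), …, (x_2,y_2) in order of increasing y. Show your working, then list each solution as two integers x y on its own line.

48842 5967
4771081927 582880428

d=67: √d = [8; 5,2,1,1,7,1,1,2,5,16] (ℓ=10, even), read p_9/q_9
a_0=8:  p_0=8·1+0=8,  q_0=8·0+1=1
…
a_2=2:  p_2=2·41+8=90,  q_2=2·5+1=11
…
a_4=1:  p_4=1·131+90=221,  q_4=1·16+11=27
a_5=7:  p_5=7·221+131=1678,  q_5=7·27+16=205
…
a_7=1:  p_7=1·1899+1678=3577,  q_7=1·232+205=437
a_8=2:  p_8=2·3577+1899=9053,  q_8=2·437+232=1106
a_9=5:  p_9=5·9053+3577=48842,  q_9=5·1106+437=5967
→ (48842, 5967).  Check: 48842²=2385540964, 67·5967²=2385540963, difference 1.
k=2:  x_2 = 48842·48842+67·5967·5967 = 4771081927,  y_2 = 48842·5967+5967·48842 = 582880428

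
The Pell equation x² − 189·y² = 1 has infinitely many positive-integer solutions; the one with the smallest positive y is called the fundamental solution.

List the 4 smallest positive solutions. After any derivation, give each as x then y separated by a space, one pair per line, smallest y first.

55 4
6049 440
665335 48396
73180801 5323120

√189 = [13; 1,2,1,26, …], period ℓ=4 (even) → k=3
k=0  a_k=13  p_k/q_k = 13/1
k=1  a_k=1  p_k/q_k = 14/1
k=2  a_k=2  p_k/q_k = 41/3
k=3  a_k=1  p_k/q_k = 55/4
→ (55, 4).  Check: 55²=3025, 189·4²=3024, difference 1.
(55+4√189)^2 = 6049 + 440√189
(55+4√189)^3 = 665335 + 48396√189
(55+4√189)^4 = 73180801 + 5323120√189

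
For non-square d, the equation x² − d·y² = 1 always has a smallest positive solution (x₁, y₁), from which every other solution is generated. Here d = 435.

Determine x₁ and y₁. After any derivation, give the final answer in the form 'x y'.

[20; 1,5,1,40] for √435; ℓ=4 ⇒ convergent index 3
step 0: (20, 1)  from 20·(1,0) + (0,1)
step 1: (21, 1)  from 1·(20,1) + (1,0)
step 2: (125, 6)  from 5·(21,1) + (20,1)
step 3: (146, 7)  from 1·(125,6) + (21,1)
→ (146, 7).  Check: 146²=21316, 435·7²=21315, difference 1.

146 7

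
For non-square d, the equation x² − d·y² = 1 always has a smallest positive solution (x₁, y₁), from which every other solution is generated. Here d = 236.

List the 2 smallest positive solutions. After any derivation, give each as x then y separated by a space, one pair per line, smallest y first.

561799 36570
631236232801 41089978860

d=236: √d = [15; 2,1,3,5,1,6,1,5,3,1,2,30] (ℓ=12, even), read p_11/q_11
a_0=15:  p_0=15·1+0=15,  q_0=15·0+1=1
a_1=2:  p_1=2·15+1=31,  q_1=2·1+0=2
…
a_3=3:  p_3=3·46+31=169,  q_3=3·3+2=11
…
a_5=1:  p_5=1·891+169=1060,  q_5=1·58+11=69
a_6=6:  p_6=6·1060+891=7251,  q_6=6·69+58=472
…
a_8=5:  p_8=5·8311+7251=48806,  q_8=5·541+472=3177
…
a_10=1:  p_10=1·154729+48806=203535,  q_10=1·10072+3177=13249
a_11=2:  p_11=2·203535+154729=561799,  q_11=2·13249+10072=36570
fundamental: x₁=561799, y₁=36570  (since 315618116401 − 236·1337364900 = 1)
(x_2, y_2) = (561799·561799 + 236·36570·36570, 561799·36570 + 36570·561799) = (631236232801, 41089978860)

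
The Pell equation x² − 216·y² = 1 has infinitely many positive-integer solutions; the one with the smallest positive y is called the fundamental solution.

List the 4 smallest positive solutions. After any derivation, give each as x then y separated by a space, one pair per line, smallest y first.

485 33
470449 32010
456335045 31049667
442644523201 30118144980

√216 → a₀=14, period (1,2,3,2,1,28); ℓ=6 even so k=5
step 0: (14, 1)  from 14·(1,0) + (0,1)
…
step 2: (44, 3)  from 2·(15,1) + (14,1)
step 3: (147, 10)  from 3·(44,3) + (15,1)
step 4: (338, 23)  from 2·(147,10) + (44,3)
step 5: (485, 33)  from 1·(338,23) + (147,10)
(x₁, y₁) = (485, 33);  485² − 216·33² = 1 ✓
k=2:  x_2 = 485·485+216·33·33 = 470449,  y_2 = 485·33+33·485 = 32010
k=3:  x_3 = 485·470449+216·33·32010 = 456335045,  y_3 = 485·32010+33·470449 = 31049667
k=4:  x_4 = 485·456335045+216·33·31049667 = 442644523201,  y_4 = 485·31049667+33·456335045 = 30118144980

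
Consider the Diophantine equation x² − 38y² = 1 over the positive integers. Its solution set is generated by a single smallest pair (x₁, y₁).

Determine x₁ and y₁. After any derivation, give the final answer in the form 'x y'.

37 6

√38 = [6; 6,12, …], period ℓ=2 (even) → k=1
k=0  a_k=6  p_k/q_k = 6/1
k=1  a_k=6  p_k/q_k = 37/6
(x₁, y₁) = (37, 6);  37² − 38·6² = 1 ✓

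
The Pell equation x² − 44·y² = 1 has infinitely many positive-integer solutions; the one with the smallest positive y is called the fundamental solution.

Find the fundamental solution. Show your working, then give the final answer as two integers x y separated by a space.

[6; 1,1,1,2,1,1,1,12] for √44; ℓ=8 ⇒ convergent index 7
step 0: (6, 1)  from 6·(1,0) + (0,1)
…
step 3: (20, 3)  from 1·(13,2) + (7,1)
step 4: (53, 8)  from 2·(20,3) + (13,2)
…
step 6: (126, 19)  from 1·(73,11) + (53,8)
step 7: (199, 30)  from 1·(126,19) + (73,11)
fundamental: x₁=199, y₁=30  (since 39601 − 44·900 = 1)

199 30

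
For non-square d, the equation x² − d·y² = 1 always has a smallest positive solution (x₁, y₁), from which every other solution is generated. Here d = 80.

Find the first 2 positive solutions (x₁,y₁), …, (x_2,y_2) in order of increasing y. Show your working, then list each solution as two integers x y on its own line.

9 1
161 18

d=80: √d = [8; 1,16] (ℓ=2, even), read p_1/q_1
step 0: (8, 1)  from 8·(1,0) + (0,1)
step 1: (9, 1)  from 1·(8,1) + (1,0)
→ (9, 1).  Check: 9²=81, 80·1²=80, difference 1.
k=2:  x_2 = 9·9+80·1·1 = 161,  y_2 = 9·1+1·9 = 18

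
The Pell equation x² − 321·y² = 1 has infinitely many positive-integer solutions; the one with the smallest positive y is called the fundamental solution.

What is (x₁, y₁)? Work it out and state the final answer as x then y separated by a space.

215 12

[17; 1,10,1,34] for √321; ℓ=4 ⇒ convergent index 3
i=0: a=17 ⇒ p=17, q=1
i=1: a=1 ⇒ p=18, q=1
i=2: a=10 ⇒ p=197, q=11
i=3: a=1 ⇒ p=215, q=12
(x₁, y₁) = (215, 12);  215² − 321·12² = 1 ✓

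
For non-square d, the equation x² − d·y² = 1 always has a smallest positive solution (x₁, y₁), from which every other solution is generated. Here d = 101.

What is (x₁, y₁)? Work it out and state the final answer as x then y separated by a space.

201 20

√101 = [10; 20, …], period ℓ=1 (odd) → k=1
a_0=10:  p_0=10·1+0=10,  q_0=10·0+1=1
a_1=20:  p_1=20·10+1=201,  q_1=20·1+0=20
(x₁, y₁) = (201, 20);  201² − 101·20² = 1 ✓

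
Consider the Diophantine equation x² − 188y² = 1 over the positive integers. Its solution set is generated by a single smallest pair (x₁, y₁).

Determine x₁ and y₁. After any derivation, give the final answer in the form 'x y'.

d=188: √d = [13; 1,2,2,6,2,2,1,26] (ℓ=8, even), read p_7/q_7
a_0=13:  p_0=13·1+0=13,  q_0=13·0+1=1
…
a_3=2:  p_3=2·41+14=96,  q_3=2·3+1=7
…
a_5=2:  p_5=2·617+96=1330,  q_5=2·45+7=97
a_6=2:  p_6=2·1330+617=3277,  q_6=2·97+45=239
a_7=1:  p_7=1·3277+1330=4607,  q_7=1·239+97=336
(x₁, y₁) = (4607, 336);  4607² − 188·336² = 1 ✓

4607 336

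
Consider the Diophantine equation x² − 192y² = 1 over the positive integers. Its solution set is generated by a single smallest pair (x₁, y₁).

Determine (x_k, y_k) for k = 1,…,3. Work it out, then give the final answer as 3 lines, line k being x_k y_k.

[13; 1,5,1,26] for √192; ℓ=4 ⇒ convergent index 3
k=0  a_k=13  p_k/q_k = 13/1
…
k=2  a_k=5  p_k/q_k = 83/6
k=3  a_k=1  p_k/q_k = 97/7
(x₁, y₁) = (97, 7);  97² − 192·7² = 1 ✓
n=2: (97,7)∘(97,7) = (97·97+192·7·7, 97·7+7·97) = (18817,1358)
n=3: (18817,1358)∘(97,7) = (97·18817+192·7·1358, 97·1358+7·18817) = (3650401,263445)

97 7
18817 1358
3650401 263445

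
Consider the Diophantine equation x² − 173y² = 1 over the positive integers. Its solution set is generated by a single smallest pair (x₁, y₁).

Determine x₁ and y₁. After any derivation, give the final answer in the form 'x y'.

2499849 190060

√173 → a₀=13, period (6,1,1,6,26); ℓ=5 odd so k=9
i=0: a=13 ⇒ p=13, q=1
i=1: a=6 ⇒ p=79, q=6
i=2: a=1 ⇒ p=92, q=7
i=3: a=1 ⇒ p=171, q=13
…
i=5: a=26 ⇒ p=29239, q=2223
i=6: a=6 ⇒ p=176552, q=13423
i=7: a=1 ⇒ p=205791, q=15646
i=8: a=1 ⇒ p=382343, q=29069
i=9: a=6 ⇒ p=2499849, q=190060
→ (2499849, 190060).  Check: 2499849²=6249245022801, 173·190060²=6249245022800, difference 1.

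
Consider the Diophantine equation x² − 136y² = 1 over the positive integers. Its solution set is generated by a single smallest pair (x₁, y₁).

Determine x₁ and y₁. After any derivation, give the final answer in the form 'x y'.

35 3

√136 → a₀=11, period (1,1,1,22); ℓ=4 even so k=3
i=0: a=11 ⇒ p=11, q=1
…
i=2: a=1 ⇒ p=23, q=2
i=3: a=1 ⇒ p=35, q=3
→ (35, 3).  Check: 35²=1225, 136·3²=1224, difference 1.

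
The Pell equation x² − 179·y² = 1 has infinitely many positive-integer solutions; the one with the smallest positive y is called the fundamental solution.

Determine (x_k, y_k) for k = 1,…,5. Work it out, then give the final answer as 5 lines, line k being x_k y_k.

d=179: √d = [13; 2,1,1,1,3,…,1,2,26] (ℓ=14, even), read p_13/q_13
i=0: a=13 ⇒ p=13, q=1
i=1: a=2 ⇒ p=27, q=2
…
i=3: a=1 ⇒ p=67, q=5
…
i=5: a=3 ⇒ p=388, q=29
…
i=9: a=3 ⇒ p=438125, q=32747
…
i=11: a=1 ⇒ p=1013292, q=75737
i=12: a=1 ⇒ p=1588459, q=118727
i=13: a=2 ⇒ p=4190210, q=313191
fundamental: x₁=4190210, y₁=313191  (since 17557859844100 − 179·98088602481 = 1)
(4190210+313191√179)^2 = 35115719688199 + 2624672120220√179
(4190210+313191√179)^3 = 294284479589372473370 + 21995854729733779209√179
(4190210+313191√179)^4 = 2466227538440333747559727201 + 184334500894152933286567560√179
(4190210+313191√179)^5 = 20668022587695847460244899657331050 + 1544800537983355129318686777395991√179

4190210 313191
35115719688199 2624672120220
294284479589372473370 21995854729733779209
2466227538440333747559727201 184334500894152933286567560
20668022587695847460244899657331050 1544800537983355129318686777395991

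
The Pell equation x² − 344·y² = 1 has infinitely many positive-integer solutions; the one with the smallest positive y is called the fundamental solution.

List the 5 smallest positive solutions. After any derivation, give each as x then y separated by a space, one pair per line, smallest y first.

10405 561
216528049 11674410
4505948689285 242944471539
93768792007492801 5055674441052180
1951328557169976499525 105208584875351394261

√344 → a₀=18, period (1,1,4,1,3,1,4,1,1,36); ℓ=10 even so k=9
i=0: a=18 ⇒ p=18, q=1
…
i=8: a=1 ⇒ p=5694, q=307
i=9: a=1 ⇒ p=10405, q=561
→ (10405, 561).  Check: 10405²=108264025, 344·561²=108264024, difference 1.
(10405+561√344)^2 = 216528049 + 11674410√344
(10405+561√344)^3 = 4505948689285 + 242944471539√344
(10405+561√344)^4 = 93768792007492801 + 5055674441052180√344
(10405+561√344)^5 = 1951328557169976499525 + 105208584875351394261√344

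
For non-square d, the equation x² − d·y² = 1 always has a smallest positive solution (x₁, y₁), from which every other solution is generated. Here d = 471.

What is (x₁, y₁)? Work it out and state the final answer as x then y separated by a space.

√471 → a₀=21, period (1,2,2,1,3,…,2,1,42); ℓ=14 even so k=13
a_0=21:  p_0=21·1+0=21,  q_0=21·0+1=1
…
a_3=2:  p_3=2·65+22=152,  q_3=2·3+1=7
…
a_6=4:  p_6=4·803+217=3429,  q_6=4·37+10=158
a_7=14:  p_7=14·3429+803=48809,  q_7=14·158+37=2249
a_8=4:  p_8=4·48809+3429=198665,  q_8=4·2249+158=9154
…
a_10=1:  p_10=1·644804+198665=843469,  q_10=1·29711+9154=38865
…
a_12=2:  p_12=2·2331742+843469=5506953,  q_12=2·107441+38865=253747
a_13=1:  p_13=1·5506953+2331742=7838695,  q_13=1·253747+107441=361188
(x₁, y₁) = (7838695, 361188);  7838695² − 471·361188² = 1 ✓

7838695 361188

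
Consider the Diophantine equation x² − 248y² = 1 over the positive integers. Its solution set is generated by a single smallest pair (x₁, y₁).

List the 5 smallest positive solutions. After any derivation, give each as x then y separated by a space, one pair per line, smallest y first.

[15; 1,2,1,30] for √248; ℓ=4 ⇒ convergent index 3
i=0: a=15 ⇒ p=15, q=1
…
i=2: a=2 ⇒ p=47, q=3
i=3: a=1 ⇒ p=63, q=4
→ (63, 4).  Check: 63²=3969, 248·4²=3968, difference 1.
k=2:  x_2 = 63·63+248·4·4 = 7937,  y_2 = 63·4+4·63 = 504
k=3:  x_3 = 63·7937+248·4·504 = 999999,  y_3 = 63·504+4·7937 = 63500
k=4:  x_4 = 63·999999+248·4·63500 = 125991937,  y_4 = 63·63500+4·999999 = 8000496
k=5:  x_5 = 63·125991937+248·4·8000496 = 15873984063,  y_5 = 63·8000496+4·125991937 = 1007998996

63 4
7937 504
999999 63500
125991937 8000496
15873984063 1007998996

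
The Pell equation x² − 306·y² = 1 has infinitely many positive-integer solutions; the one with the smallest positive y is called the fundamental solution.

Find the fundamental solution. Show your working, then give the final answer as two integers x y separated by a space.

√306 → a₀=17, period (2,34); ℓ=2 even so k=1
a_0=17:  p_0=17·1+0=17,  q_0=17·0+1=1
a_1=2:  p_1=2·17+1=35,  q_1=2·1+0=2
(x₁, y₁) = (35, 2);  35² − 306·2² = 1 ✓

35 2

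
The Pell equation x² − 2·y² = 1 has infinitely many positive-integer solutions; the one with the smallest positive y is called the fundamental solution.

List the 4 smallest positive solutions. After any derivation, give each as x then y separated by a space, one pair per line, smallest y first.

√2 → a₀=1, period (2); ℓ=1 odd so k=1
a_0=1:  p_0=1·1+0=1,  q_0=1·0+1=1
a_1=2:  p_1=2·1+1=3,  q_1=2·1+0=2
→ (3, 2).  Check: 3²=9, 2·2²=8, difference 1.
(3+2√2)^2 = 17 + 12√2
(3+2√2)^3 = 99 + 70√2
(3+2√2)^4 = 577 + 408√2

3 2
17 12
99 70
577 408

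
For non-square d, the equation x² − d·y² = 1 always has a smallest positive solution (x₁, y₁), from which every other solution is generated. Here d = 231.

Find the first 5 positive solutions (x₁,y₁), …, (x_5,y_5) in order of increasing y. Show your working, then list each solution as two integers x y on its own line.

√231 → a₀=15, period (5,30); ℓ=2 even so k=1
step 0: (15, 1)  from 15·(1,0) + (0,1)
step 1: (76, 5)  from 5·(15,1) + (1,0)
(x₁, y₁) = (76, 5);  76² − 231·5² = 1 ✓
(x_2, y_2) = (76·76 + 231·5·5, 76·5 + 5·76) = (11551, 760)
(x_3, y_3) = (76·11551 + 231·5·760, 76·760 + 5·11551) = (1755676, 115515)
(x_4, y_4) = (76·1755676 + 231·5·115515, 76·115515 + 5·1755676) = (266851201, 17557520)
(x_5, y_5) = (76·266851201 + 231·5·17557520, 76·17557520 + 5·266851201) = (40559626876, 2668627525)

76 5
11551 760
1755676 115515
266851201 17557520
40559626876 2668627525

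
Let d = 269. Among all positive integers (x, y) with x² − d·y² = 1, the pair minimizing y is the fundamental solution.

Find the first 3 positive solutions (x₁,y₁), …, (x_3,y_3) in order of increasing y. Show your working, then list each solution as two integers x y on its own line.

13449 820
361751201 22056360
9730383791049 593271970460

√269 = [16; 2,2,32, …], period ℓ=3 (odd) → k=5
a_0=16:  p_0=16·1+0=16,  q_0=16·0+1=1
…
a_3=32:  p_3=32·82+33=2657,  q_3=32·5+2=162
a_4=2:  p_4=2·2657+82=5396,  q_4=2·162+5=329
a_5=2:  p_5=2·5396+2657=13449,  q_5=2·329+162=820
fundamental: x₁=13449, y₁=820  (since 180875601 − 269·672400 = 1)
(x_2, y_2) = (13449·13449 + 269·820·820, 13449·820 + 820·13449) = (361751201, 22056360)
(x_3, y_3) = (13449·361751201 + 269·820·22056360, 13449·22056360 + 820·361751201) = (9730383791049, 593271970460)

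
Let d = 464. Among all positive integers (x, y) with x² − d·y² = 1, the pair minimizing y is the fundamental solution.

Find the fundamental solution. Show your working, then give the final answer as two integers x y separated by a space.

d=464: √d = [21; 1,1,5,1,1,1,5,1,1,42] (ℓ=10, even), read p_9/q_9
i=0: a=21 ⇒ p=21, q=1
i=1: a=1 ⇒ p=22, q=1
i=2: a=1 ⇒ p=43, q=2
…
i=5: a=1 ⇒ p=517, q=24
i=6: a=1 ⇒ p=797, q=37
i=7: a=5 ⇒ p=4502, q=209
i=8: a=1 ⇒ p=5299, q=246
i=9: a=1 ⇒ p=9801, q=455
fundamental: x₁=9801, y₁=455  (since 96059601 − 464·207025 = 1)

9801 455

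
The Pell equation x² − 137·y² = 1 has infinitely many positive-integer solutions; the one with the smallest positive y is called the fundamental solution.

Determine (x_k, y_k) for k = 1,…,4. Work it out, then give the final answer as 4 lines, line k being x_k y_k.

6083073 519712
74007554246657 6322892069952
900386710067742990849 76925228065277725280
10954236171143757109591351297 935883555725460013412300928

d=137: √d = [11; 1,2,2,1,1,2,2,1,22] (ℓ=9, odd), read p_17/q_17
a_0=11:  p_0=11·1+0=11,  q_0=11·0+1=1
…
a_3=2:  p_3=2·35+12=82,  q_3=2·3+1=7
a_4=1:  p_4=1·82+35=117,  q_4=1·7+3=10
…
a_11=2:  p_11=2·41341+39597=122279,  q_11=2·3532+3383=10447
…
a_14=1:  p_14=1·408178+285899=694077,  q_14=1·34873+24426=59299
a_15=2:  p_15=2·694077+408178=1796332,  q_15=2·59299+34873=153471
a_16=2:  p_16=2·1796332+694077=4286741,  q_16=2·153471+59299=366241
a_17=1:  p_17=1·4286741+1796332=6083073,  q_17=1·366241+153471=519712
(x₁, y₁) = (6083073, 519712);  6083073² − 137·519712² = 1 ✓
(6083073+519712√137)^2 = 74007554246657 + 6322892069952√137
(6083073+519712√137)^3 = 900386710067742990849 + 76925228065277725280√137
(6083073+519712√137)^4 = 10954236171143757109591351297 + 935883555725460013412300928√137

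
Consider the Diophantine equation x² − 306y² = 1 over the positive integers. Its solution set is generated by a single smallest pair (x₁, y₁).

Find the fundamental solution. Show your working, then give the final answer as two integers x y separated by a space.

[17; 2,34] for √306; ℓ=2 ⇒ convergent index 1
step 0: (17, 1)  from 17·(1,0) + (0,1)
step 1: (35, 2)  from 2·(17,1) + (1,0)
fundamental: x₁=35, y₁=2  (since 1225 − 306·4 = 1)

35 2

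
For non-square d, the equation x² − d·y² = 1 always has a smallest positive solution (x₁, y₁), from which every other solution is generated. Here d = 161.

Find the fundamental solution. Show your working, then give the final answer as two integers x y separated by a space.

d=161: √d = [12; 1,2,4,1,2,1,4,2,1,24] (ℓ=10, even), read p_9/q_9
k=0  a_k=12  p_k/q_k = 12/1
…
k=5  a_k=2  p_k/q_k = 571/45
k=6  a_k=1  p_k/q_k = 774/61
…
k=8  a_k=2  p_k/q_k = 8108/639
k=9  a_k=1  p_k/q_k = 11775/928
→ (11775, 928).  Check: 11775²=138650625, 161·928²=138650624, difference 1.

11775 928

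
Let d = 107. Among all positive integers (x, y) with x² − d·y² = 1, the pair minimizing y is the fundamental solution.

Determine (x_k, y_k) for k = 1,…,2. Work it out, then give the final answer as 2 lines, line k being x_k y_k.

√107 → a₀=10, period (2,1,9,1,2,20); ℓ=6 even so k=5
k=0  a_k=10  p_k/q_k = 10/1
k=1  a_k=2  p_k/q_k = 21/2
k=2  a_k=1  p_k/q_k = 31/3
…
k=4  a_k=1  p_k/q_k = 331/32
k=5  a_k=2  p_k/q_k = 962/93
→ (962, 93).  Check: 962²=925444, 107·93²=925443, difference 1.
n=2: (962,93)∘(962,93) = (962·962+107·93·93, 962·93+93·962) = (1850887,178932)

962 93
1850887 178932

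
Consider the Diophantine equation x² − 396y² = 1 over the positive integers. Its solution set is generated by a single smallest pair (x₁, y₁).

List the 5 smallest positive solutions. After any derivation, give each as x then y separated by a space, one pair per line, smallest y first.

199 10
79201 3980
31521799 1584030
12545596801 630439960
4993116004999 250913520050

[19; 1,8,1,38] for √396; ℓ=4 ⇒ convergent index 3
i=0: a=19 ⇒ p=19, q=1
…
i=2: a=8 ⇒ p=179, q=9
i=3: a=1 ⇒ p=199, q=10
→ (199, 10).  Check: 199²=39601, 396·10²=39600, difference 1.
(x_2, y_2) = (199·199 + 396·10·10, 199·10 + 10·199) = (79201, 3980)
(x_3, y_3) = (199·79201 + 396·10·3980, 199·3980 + 10·79201) = (31521799, 1584030)
(x_4, y_4) = (199·31521799 + 396·10·1584030, 199·1584030 + 10·31521799) = (12545596801, 630439960)
(x_5, y_5) = (199·12545596801 + 396·10·630439960, 199·630439960 + 10·12545596801) = (4993116004999, 250913520050)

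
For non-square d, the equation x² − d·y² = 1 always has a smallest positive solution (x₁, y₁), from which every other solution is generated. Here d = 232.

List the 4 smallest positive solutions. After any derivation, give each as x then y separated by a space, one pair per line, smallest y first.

19603 1287
768555217 50458122
30131975818099 1978261129845
1181354243155834177 77559705806244948

d=232: √d = [15; 4,3,7,3,4,30] (ℓ=6, even), read p_5/q_5
step 0: (15, 1)  from 15·(1,0) + (0,1)
…
step 2: (198, 13)  from 3·(61,4) + (15,1)
step 3: (1447, 95)  from 7·(198,13) + (61,4)
step 4: (4539, 298)  from 3·(1447,95) + (198,13)
step 5: (19603, 1287)  from 4·(4539,298) + (1447,95)
→ (19603, 1287).  Check: 19603²=384277609, 232·1287²=384277608, difference 1.
(19603+1287√232)^2 = 768555217 + 50458122√232
(19603+1287√232)^3 = 30131975818099 + 1978261129845√232
(19603+1287√232)^4 = 1181354243155834177 + 77559705806244948√232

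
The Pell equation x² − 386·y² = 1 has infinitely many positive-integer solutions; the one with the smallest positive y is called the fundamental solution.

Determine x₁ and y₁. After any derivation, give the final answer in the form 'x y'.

√386 = [19; 1,1,1,4,1,18,1,4,1,1,1,38, …], period ℓ=12 (even) → k=11
step 0: (19, 1)  from 19·(1,0) + (0,1)
step 1: (20, 1)  from 1·(19,1) + (1,0)
step 2: (39, 2)  from 1·(20,1) + (19,1)
step 3: (59, 3)  from 1·(39,2) + (20,1)
…
step 7: (6621, 337)  from 1·(6287,320) + (334,17)
step 8: (32771, 1668)  from 4·(6621,337) + (6287,320)
step 9: (39392, 2005)  from 1·(32771,1668) + (6621,337)
step 10: (72163, 3673)  from 1·(39392,2005) + (32771,1668)
step 11: (111555, 5678)  from 1·(72163,3673) + (39392,2005)
→ (111555, 5678).  Check: 111555²=12444518025, 386·5678²=12444518024, difference 1.

111555 5678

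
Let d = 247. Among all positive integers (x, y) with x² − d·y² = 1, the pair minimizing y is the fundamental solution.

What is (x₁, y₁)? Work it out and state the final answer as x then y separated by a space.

85292 5427

√247 = [15; 1,2,1,1,9,1,9,1,1,2,1,30, …], period ℓ=12 (even) → k=11
i=0: a=15 ⇒ p=15, q=1
…
i=2: a=2 ⇒ p=47, q=3
…
i=4: a=1 ⇒ p=110, q=7
…
i=7: a=9 ⇒ p=11520, q=733
i=8: a=1 ⇒ p=12683, q=807
i=9: a=1 ⇒ p=24203, q=1540
i=10: a=2 ⇒ p=61089, q=3887
i=11: a=1 ⇒ p=85292, q=5427
(x₁, y₁) = (85292, 5427);  85292² − 247·5427² = 1 ✓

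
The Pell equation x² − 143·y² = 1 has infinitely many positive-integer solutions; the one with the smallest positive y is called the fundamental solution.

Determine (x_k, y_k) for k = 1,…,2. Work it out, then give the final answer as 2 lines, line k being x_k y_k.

12 1
287 24

√143 = [11; 1,22, …], period ℓ=2 (even) → k=1
step 0: (11, 1)  from 11·(1,0) + (0,1)
step 1: (12, 1)  from 1·(11,1) + (1,0)
→ (12, 1).  Check: 12²=144, 143·1²=143, difference 1.
(x_2, y_2) = (12·12 + 143·1·1, 12·1 + 1·12) = (287, 24)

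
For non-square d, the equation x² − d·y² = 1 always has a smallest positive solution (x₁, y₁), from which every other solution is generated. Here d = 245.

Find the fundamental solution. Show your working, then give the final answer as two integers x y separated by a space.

√245 = [15; 1,1,1,7,6,7,1,1,1,30, …], period ℓ=10 (even) → k=9
i=0: a=15 ⇒ p=15, q=1
…
i=2: a=1 ⇒ p=31, q=2
i=3: a=1 ⇒ p=47, q=3
…
i=5: a=6 ⇒ p=2207, q=141
…
i=7: a=1 ⇒ p=18016, q=1151
i=8: a=1 ⇒ p=33825, q=2161
i=9: a=1 ⇒ p=51841, q=3312
fundamental: x₁=51841, y₁=3312  (since 2687489281 − 245·10969344 = 1)

51841 3312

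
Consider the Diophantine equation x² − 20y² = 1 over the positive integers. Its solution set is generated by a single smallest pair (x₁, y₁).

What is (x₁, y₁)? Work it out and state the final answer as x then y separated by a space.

√20 → a₀=4, period (2,8); ℓ=2 even so k=1
a_0=4:  p_0=4·1+0=4,  q_0=4·0+1=1
a_1=2:  p_1=2·4+1=9,  q_1=2·1+0=2
→ (9, 2).  Check: 9²=81, 20·2²=80, difference 1.

9 2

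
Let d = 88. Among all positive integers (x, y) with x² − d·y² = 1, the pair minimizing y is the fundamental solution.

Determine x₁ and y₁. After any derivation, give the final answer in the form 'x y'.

197 21

d=88: √d = [9; 2,1,1,1,2,18] (ℓ=6, even), read p_5/q_5
i=0: a=9 ⇒ p=9, q=1
i=1: a=2 ⇒ p=19, q=2
…
i=3: a=1 ⇒ p=47, q=5
i=4: a=1 ⇒ p=75, q=8
i=5: a=2 ⇒ p=197, q=21
fundamental: x₁=197, y₁=21  (since 38809 − 88·441 = 1)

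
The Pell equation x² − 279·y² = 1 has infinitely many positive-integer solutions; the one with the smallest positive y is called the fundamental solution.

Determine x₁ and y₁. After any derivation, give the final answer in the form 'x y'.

√279 → a₀=16, period (1,2,2,1,2,2,1,32); ℓ=8 even so k=7
i=0: a=16 ⇒ p=16, q=1
i=1: a=1 ⇒ p=17, q=1
i=2: a=2 ⇒ p=50, q=3
…
i=6: a=2 ⇒ p=1069, q=64
i=7: a=1 ⇒ p=1520, q=91
(x₁, y₁) = (1520, 91);  1520² − 279·91² = 1 ✓

1520 91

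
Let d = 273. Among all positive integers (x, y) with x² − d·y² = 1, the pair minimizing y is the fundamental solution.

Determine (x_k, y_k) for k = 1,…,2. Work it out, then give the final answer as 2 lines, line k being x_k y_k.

d=273: √d = [16; 1,1,10,1,1,32] (ℓ=6, even), read p_5/q_5
step 0: (16, 1)  from 16·(1,0) + (0,1)
step 1: (17, 1)  from 1·(16,1) + (1,0)
…
step 3: (347, 21)  from 10·(33,2) + (17,1)
step 4: (380, 23)  from 1·(347,21) + (33,2)
step 5: (727, 44)  from 1·(380,23) + (347,21)
→ (727, 44).  Check: 727²=528529, 273·44²=528528, difference 1.
n=2: (727,44)∘(727,44) = (727·727+273·44·44, 727·44+44·727) = (1057057,63976)

727 44
1057057 63976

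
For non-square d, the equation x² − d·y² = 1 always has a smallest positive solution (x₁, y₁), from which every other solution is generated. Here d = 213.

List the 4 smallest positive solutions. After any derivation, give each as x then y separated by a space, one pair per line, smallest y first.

194399 13320
75581942401 5178789360
29386108041429599 2013502945575960
11425260034216163289601 782845918228863306720

d=213: √d = [14; 1,1,2,6,1,8,1,6,2,1,1,28] (ℓ=12, even), read p_11/q_11
i=0: a=14 ⇒ p=14, q=1
…
i=2: a=1 ⇒ p=29, q=2
…
i=4: a=6 ⇒ p=467, q=32
i=5: a=1 ⇒ p=540, q=37
i=6: a=8 ⇒ p=4787, q=328
i=7: a=1 ⇒ p=5327, q=365
i=8: a=6 ⇒ p=36749, q=2518
…
i=10: a=1 ⇒ p=115574, q=7919
i=11: a=1 ⇒ p=194399, q=13320
→ (194399, 13320).  Check: 194399²=37790971201, 213·13320²=37790971200, difference 1.
(194399+13320√213)^2 = 75581942401 + 5178789360√213
(194399+13320√213)^3 = 29386108041429599 + 2013502945575960√213
(194399+13320√213)^4 = 11425260034216163289601 + 782845918228863306720√213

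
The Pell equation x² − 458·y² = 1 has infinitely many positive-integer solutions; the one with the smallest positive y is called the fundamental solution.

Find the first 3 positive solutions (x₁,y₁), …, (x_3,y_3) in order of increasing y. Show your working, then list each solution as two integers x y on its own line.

22899 1070
1048728401 49003860
48029663286099 2244278779210

√458 = [21; 2,2,42, …], period ℓ=3 (odd) → k=5
k=0  a_k=21  p_k/q_k = 21/1
k=1  a_k=2  p_k/q_k = 43/2
…
k=4  a_k=2  p_k/q_k = 9181/429
k=5  a_k=2  p_k/q_k = 22899/1070
fundamental: x₁=22899, y₁=1070  (since 524364201 − 458·1144900 = 1)
k=2:  x_2 = 22899·22899+458·1070·1070 = 1048728401,  y_2 = 22899·1070+1070·22899 = 49003860
k=3:  x_3 = 22899·1048728401+458·1070·49003860 = 48029663286099,  y_3 = 22899·49003860+1070·1048728401 = 2244278779210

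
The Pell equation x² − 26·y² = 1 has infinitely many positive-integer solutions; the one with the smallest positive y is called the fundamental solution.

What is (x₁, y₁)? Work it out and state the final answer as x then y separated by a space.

d=26: √d = [5; 10] (ℓ=1, odd), read p_1/q_1
step 0: (5, 1)  from 5·(1,0) + (0,1)
step 1: (51, 10)  from 10·(5,1) + (1,0)
fundamental: x₁=51, y₁=10  (since 2601 − 26·100 = 1)

51 10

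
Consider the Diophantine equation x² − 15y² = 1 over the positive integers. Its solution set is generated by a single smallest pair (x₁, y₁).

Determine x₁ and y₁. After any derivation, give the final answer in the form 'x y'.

√15 = [3; 1,6, …], period ℓ=2 (even) → k=1
a_0=3:  p_0=3·1+0=3,  q_0=3·0+1=1
a_1=1:  p_1=1·3+1=4,  q_1=1·1+0=1
fundamental: x₁=4, y₁=1  (since 16 − 15·1 = 1)

4 1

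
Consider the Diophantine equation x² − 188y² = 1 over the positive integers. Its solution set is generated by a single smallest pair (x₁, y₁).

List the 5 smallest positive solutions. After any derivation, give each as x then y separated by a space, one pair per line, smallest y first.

4607 336
42448897 3095904
391124132351 28525659120
3603817713033217 262835420035776
33205576016763929087 2421765531683980944

[13; 1,2,2,6,2,2,1,26] for √188; ℓ=8 ⇒ convergent index 7
i=0: a=13 ⇒ p=13, q=1
i=1: a=1 ⇒ p=14, q=1
…
i=3: a=2 ⇒ p=96, q=7
i=4: a=6 ⇒ p=617, q=45
i=5: a=2 ⇒ p=1330, q=97
i=6: a=2 ⇒ p=3277, q=239
i=7: a=1 ⇒ p=4607, q=336
fundamental: x₁=4607, y₁=336  (since 21224449 − 188·112896 = 1)
n=2: (4607,336)∘(4607,336) = (4607·4607+188·336·336, 4607·336+336·4607) = (42448897,3095904)
n=3: (42448897,3095904)∘(4607,336) = (4607·42448897+188·336·3095904, 4607·3095904+336·42448897) = (391124132351,28525659120)
n=4: (391124132351,28525659120)∘(4607,336) = (4607·391124132351+188·336·28525659120, 4607·28525659120+336·391124132351) = (3603817713033217,262835420035776)
n=5: (3603817713033217,262835420035776)∘(4607,336) = (4607·3603817713033217+188·336·262835420035776, 4607·262835420035776+336·3603817713033217) = (33205576016763929087,2421765531683980944)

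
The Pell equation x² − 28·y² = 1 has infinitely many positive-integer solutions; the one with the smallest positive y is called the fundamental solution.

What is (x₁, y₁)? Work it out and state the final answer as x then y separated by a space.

127 24

[5; 3,2,3,10] for √28; ℓ=4 ⇒ convergent index 3
a_0=5:  p_0=5·1+0=5,  q_0=5·0+1=1
a_1=3:  p_1=3·5+1=16,  q_1=3·1+0=3
a_2=2:  p_2=2·16+5=37,  q_2=2·3+1=7
a_3=3:  p_3=3·37+16=127,  q_3=3·7+3=24
(x₁, y₁) = (127, 24);  127² − 28·24² = 1 ✓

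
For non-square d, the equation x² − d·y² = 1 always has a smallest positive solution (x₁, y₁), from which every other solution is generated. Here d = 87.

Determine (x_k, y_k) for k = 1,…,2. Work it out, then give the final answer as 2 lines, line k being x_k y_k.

28 3
1567 168

√87 = [9; 3,18, …], period ℓ=2 (even) → k=1
i=0: a=9 ⇒ p=9, q=1
i=1: a=3 ⇒ p=28, q=3
→ (28, 3).  Check: 28²=784, 87·3²=783, difference 1.
(28+3√87)^2 = 1567 + 168√87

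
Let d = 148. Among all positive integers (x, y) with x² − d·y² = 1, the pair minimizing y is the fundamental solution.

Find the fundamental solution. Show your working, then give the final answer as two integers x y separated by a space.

d=148: √d = [12; 6,24] (ℓ=2, even), read p_1/q_1
a_0=12:  p_0=12·1+0=12,  q_0=12·0+1=1
a_1=6:  p_1=6·12+1=73,  q_1=6·1+0=6
(x₁, y₁) = (73, 6);  73² − 148·6² = 1 ✓

73 6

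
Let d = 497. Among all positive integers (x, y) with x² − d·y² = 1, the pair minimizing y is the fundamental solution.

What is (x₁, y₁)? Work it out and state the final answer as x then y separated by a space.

[22; 3,2,2,5,6,5,2,2,3,44] for √497; ℓ=10 ⇒ convergent index 9
i=0: a=22 ⇒ p=22, q=1
i=1: a=3 ⇒ p=67, q=3
…
i=3: a=2 ⇒ p=379, q=17
i=4: a=5 ⇒ p=2051, q=92
i=5: a=6 ⇒ p=12685, q=569
…
i=8: a=2 ⇒ p=352750, q=15823
i=9: a=3 ⇒ p=1201887, q=53912
fundamental: x₁=1201887, y₁=53912  (since 1444532360769 − 497·2906503744 = 1)

1201887 53912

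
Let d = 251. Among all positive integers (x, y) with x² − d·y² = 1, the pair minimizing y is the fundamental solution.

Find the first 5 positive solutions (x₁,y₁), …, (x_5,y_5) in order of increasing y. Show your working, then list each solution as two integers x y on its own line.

3674890 231957
27009633024199 1704832919460
198514860608593651330 12530146894788486843
1459040552203802437039183201 92093823044376819996025080
10723627069776264560841239313394450 676869338735087333923490423995557

[15; 1,5,2,1,2,…,5,1,30] for √251; ℓ=14 ⇒ convergent index 13
i=0: a=15 ⇒ p=15, q=1
…
i=2: a=5 ⇒ p=95, q=6
…
i=5: a=2 ⇒ p=808, q=51
i=6: a=2 ⇒ p=1917, q=121
i=7: a=15 ⇒ p=29563, q=1866
i=8: a=2 ⇒ p=61043, q=3853
i=9: a=2 ⇒ p=151649, q=9572
…
i=11: a=2 ⇒ p=577033, q=36422
i=12: a=5 ⇒ p=3097857, q=195535
i=13: a=1 ⇒ p=3674890, q=231957
(x₁, y₁) = (3674890, 231957);  3674890² − 251·231957² = 1 ✓
(3674890+231957√251)^2 = 27009633024199 + 1704832919460√251
(3674890+231957√251)^3 = 198514860608593651330 + 12530146894788486843√251
(3674890+231957√251)^4 = 1459040552203802437039183201 + 92093823044376819996025080√251
(3674890+231957√251)^5 = 10723627069776264560841239313394450 + 676869338735087333923490423995557√251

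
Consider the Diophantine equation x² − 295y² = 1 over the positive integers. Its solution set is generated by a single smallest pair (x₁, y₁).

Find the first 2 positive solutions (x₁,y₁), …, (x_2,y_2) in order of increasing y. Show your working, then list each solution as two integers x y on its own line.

2024999 117900
8201241900001 477494764200

d=295: √d = [17; 5,1,2,3,2,6,2,3,2,1,5,34] (ℓ=12, even), read p_11/q_11
k=0  a_k=17  p_k/q_k = 17/1
k=1  a_k=5  p_k/q_k = 86/5
…
k=3  a_k=2  p_k/q_k = 292/17
…
k=5  a_k=2  p_k/q_k = 2250/131
k=6  a_k=6  p_k/q_k = 14479/843
…
k=8  a_k=3  p_k/q_k = 108103/6294
…
k=10  a_k=1  p_k/q_k = 355517/20699
k=11  a_k=5  p_k/q_k = 2024999/117900
(x₁, y₁) = (2024999, 117900);  2024999² − 295·117900² = 1 ✓
(x_2, y_2) = (2024999·2024999 + 295·117900·117900, 2024999·117900 + 117900·2024999) = (8201241900001, 477494764200)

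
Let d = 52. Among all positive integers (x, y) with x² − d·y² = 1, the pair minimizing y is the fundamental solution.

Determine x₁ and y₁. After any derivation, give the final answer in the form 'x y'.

√52 → a₀=7, period (4,1,2,1,4,14); ℓ=6 even so k=5
a_0=7:  p_0=7·1+0=7,  q_0=7·0+1=1
…
a_2=1:  p_2=1·29+7=36,  q_2=1·4+1=5
a_3=2:  p_3=2·36+29=101,  q_3=2·5+4=14
a_4=1:  p_4=1·101+36=137,  q_4=1·14+5=19
a_5=4:  p_5=4·137+101=649,  q_5=4·19+14=90
fundamental: x₁=649, y₁=90  (since 421201 − 52·8100 = 1)

649 90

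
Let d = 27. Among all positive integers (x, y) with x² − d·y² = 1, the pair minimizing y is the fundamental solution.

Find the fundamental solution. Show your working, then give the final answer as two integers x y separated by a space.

d=27: √d = [5; 5,10] (ℓ=2, even), read p_1/q_1
a_0=5:  p_0=5·1+0=5,  q_0=5·0+1=1
a_1=5:  p_1=5·5+1=26,  q_1=5·1+0=5
fundamental: x₁=26, y₁=5  (since 676 − 27·25 = 1)

26 5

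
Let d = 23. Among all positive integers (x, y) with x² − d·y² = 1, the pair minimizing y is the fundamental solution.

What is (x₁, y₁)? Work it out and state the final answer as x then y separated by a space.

[4; 1,3,1,8] for √23; ℓ=4 ⇒ convergent index 3
step 0: (4, 1)  from 4·(1,0) + (0,1)
…
step 2: (19, 4)  from 3·(5,1) + (4,1)
step 3: (24, 5)  from 1·(19,4) + (5,1)
(x₁, y₁) = (24, 5);  24² − 23·5² = 1 ✓

24 5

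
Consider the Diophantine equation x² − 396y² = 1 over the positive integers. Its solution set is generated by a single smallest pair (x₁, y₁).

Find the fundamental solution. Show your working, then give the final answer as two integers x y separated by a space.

d=396: √d = [19; 1,8,1,38] (ℓ=4, even), read p_3/q_3
a_0=19:  p_0=19·1+0=19,  q_0=19·0+1=1
a_1=1:  p_1=1·19+1=20,  q_1=1·1+0=1
a_2=8:  p_2=8·20+19=179,  q_2=8·1+1=9
a_3=1:  p_3=1·179+20=199,  q_3=1·9+1=10
fundamental: x₁=199, y₁=10  (since 39601 − 396·100 = 1)

199 10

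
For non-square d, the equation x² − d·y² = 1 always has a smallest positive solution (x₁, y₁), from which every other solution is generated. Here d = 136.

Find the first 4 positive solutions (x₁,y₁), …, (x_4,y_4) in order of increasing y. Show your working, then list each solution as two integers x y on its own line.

√136 = [11; 1,1,1,22, …], period ℓ=4 (even) → k=3
a_0=11:  p_0=11·1+0=11,  q_0=11·0+1=1
…
a_2=1:  p_2=1·12+11=23,  q_2=1·1+1=2
a_3=1:  p_3=1·23+12=35,  q_3=1·2+1=3
(x₁, y₁) = (35, 3);  35² − 136·3² = 1 ✓
k=2:  x_2 = 35·35+136·3·3 = 2449,  y_2 = 35·3+3·35 = 210
k=3:  x_3 = 35·2449+136·3·210 = 171395,  y_3 = 35·210+3·2449 = 14697
k=4:  x_4 = 35·171395+136·3·14697 = 11995201,  y_4 = 35·14697+3·171395 = 1028580

35 3
2449 210
171395 14697
11995201 1028580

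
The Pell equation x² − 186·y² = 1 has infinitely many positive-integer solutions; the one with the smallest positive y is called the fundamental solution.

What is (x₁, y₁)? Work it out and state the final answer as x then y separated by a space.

[13; 1,1,1,3,4,3,1,1,1,26] for √186; ℓ=10 ⇒ convergent index 9
k=0  a_k=13  p_k/q_k = 13/1
k=1  a_k=1  p_k/q_k = 14/1
…
k=3  a_k=1  p_k/q_k = 41/3
k=4  a_k=3  p_k/q_k = 150/11
k=5  a_k=4  p_k/q_k = 641/47
…
k=8  a_k=1  p_k/q_k = 4787/351
k=9  a_k=1  p_k/q_k = 7501/550
→ (7501, 550).  Check: 7501²=56265001, 186·550²=56265000, difference 1.

7501 550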